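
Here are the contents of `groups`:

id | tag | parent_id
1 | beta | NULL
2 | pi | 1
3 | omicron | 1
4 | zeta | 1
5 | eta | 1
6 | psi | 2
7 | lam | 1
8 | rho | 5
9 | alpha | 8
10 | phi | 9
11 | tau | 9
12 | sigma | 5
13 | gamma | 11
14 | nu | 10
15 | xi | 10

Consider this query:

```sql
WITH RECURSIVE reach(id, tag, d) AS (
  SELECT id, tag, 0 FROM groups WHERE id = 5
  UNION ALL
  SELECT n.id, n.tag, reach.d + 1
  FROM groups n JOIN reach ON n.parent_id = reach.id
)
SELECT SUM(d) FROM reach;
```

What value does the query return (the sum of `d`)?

Base: id=5 (eta) at d 0.
Iteration 1: rows with parent_id in {5} -> rho (id 8, d 1), sigma (id 12, d 1).
Iteration 2: rows with parent_id in {8,12} -> alpha (id 9, d 2).
Iteration 3: rows with parent_id in {9} -> phi (id 10, d 3), tau (id 11, d 3).
Iteration 4: rows with parent_id in {10,11} -> gamma (id 13, d 4), nu (id 14, d 4), xi (id 15, d 4).
Iteration 5: no rows with parent_id in {13,14,15}; recursion stops.
SUM(d) = 0 + 1 + 1 + 2 + 3 + 3 + 4 + 4 + 4 = 22.

22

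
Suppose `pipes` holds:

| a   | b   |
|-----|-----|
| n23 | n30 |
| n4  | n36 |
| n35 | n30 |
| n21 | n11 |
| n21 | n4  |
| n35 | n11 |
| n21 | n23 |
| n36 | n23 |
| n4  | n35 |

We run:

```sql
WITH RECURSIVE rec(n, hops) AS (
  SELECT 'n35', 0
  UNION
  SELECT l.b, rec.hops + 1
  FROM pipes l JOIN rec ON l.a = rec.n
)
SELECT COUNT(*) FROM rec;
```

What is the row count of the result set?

Base: (n35, hops=0).
Iteration 1: edges from {n35} -> (n11, hops=1), (n30, hops=1).
Iteration 2: no outgoing edges from {n11,n30}; recursion stops.
Total rows emitted: 3.

3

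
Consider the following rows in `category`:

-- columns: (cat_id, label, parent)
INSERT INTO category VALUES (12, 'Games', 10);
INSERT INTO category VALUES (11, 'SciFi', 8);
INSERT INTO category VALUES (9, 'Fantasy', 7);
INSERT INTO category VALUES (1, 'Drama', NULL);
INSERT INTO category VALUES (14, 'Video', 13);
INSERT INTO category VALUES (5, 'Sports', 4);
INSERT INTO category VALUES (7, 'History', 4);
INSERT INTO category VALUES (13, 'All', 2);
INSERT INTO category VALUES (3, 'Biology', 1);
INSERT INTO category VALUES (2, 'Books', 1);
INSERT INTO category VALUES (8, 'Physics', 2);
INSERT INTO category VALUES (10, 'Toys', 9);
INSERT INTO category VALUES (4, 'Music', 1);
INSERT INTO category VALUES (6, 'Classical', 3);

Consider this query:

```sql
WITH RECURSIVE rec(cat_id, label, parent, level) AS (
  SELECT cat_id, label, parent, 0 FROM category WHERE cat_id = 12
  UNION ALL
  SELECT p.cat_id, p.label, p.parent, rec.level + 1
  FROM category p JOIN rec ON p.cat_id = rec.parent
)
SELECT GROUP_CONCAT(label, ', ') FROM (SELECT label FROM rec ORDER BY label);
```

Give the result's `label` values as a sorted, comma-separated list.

Base: cat_id=12 (Games), parent=10, level 0.
Iteration 1: join on cat_id=10 -> Toys (id 10, parent=9, level 1).
Iteration 2: join on cat_id=9 -> Fantasy (id 9, parent=7, level 2).
Iteration 3: join on cat_id=7 -> History (id 7, parent=4, level 3).
Iteration 4: join on cat_id=4 -> Music (id 4, parent=1, level 4).
Iteration 5: join on cat_id=1 -> Drama (id 1, parent=NULL, level 5).
Iteration 6: parent is NULL; no match; recursion stops.

Drama, Fantasy, Games, History, Music, Toys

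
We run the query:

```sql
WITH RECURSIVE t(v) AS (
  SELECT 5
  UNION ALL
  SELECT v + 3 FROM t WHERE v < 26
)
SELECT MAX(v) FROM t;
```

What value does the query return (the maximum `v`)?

26

Base: v=5.
Iteration 1: 5 < 26 holds -> v = 5 + 3 = 8.
Iteration 2: 8 < 26 holds -> v = 8 + 3 = 11.
Iteration 3: 11 < 26 holds -> v = 11 + 3 = 14.
Iteration 4: 14 < 26 holds -> v = 14 + 3 = 17.
Iteration 5: 17 < 26 holds -> v = 17 + 3 = 20.
Iteration 6: 20 < 26 holds -> v = 20 + 3 = 23.
Iteration 7: 23 < 26 holds -> v = 23 + 3 = 26.
Iteration 8: 26 < 26 fails; recursion stops.
v values: 5, 8, 11, 14, 17, 20, 23, 26; the maximum is 26.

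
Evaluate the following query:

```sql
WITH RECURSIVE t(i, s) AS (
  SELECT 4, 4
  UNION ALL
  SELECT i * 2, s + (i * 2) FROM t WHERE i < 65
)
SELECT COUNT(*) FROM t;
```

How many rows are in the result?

6

Base: i=4, s=4.
Iteration 1: 4 < 65 holds -> i = 4 * 2 = 8, s = 4 + 8 = 12.
Iteration 2: 8 < 65 holds -> i = 8 * 2 = 16, s = 12 + 16 = 28.
Iteration 3: 16 < 65 holds -> i = 16 * 2 = 32, s = 28 + 32 = 60.
Iteration 4: 32 < 65 holds -> i = 32 * 2 = 64, s = 60 + 64 = 124.
Iteration 5: 64 < 65 holds -> i = 64 * 2 = 128, s = 124 + 128 = 252.
Iteration 6: 128 < 65 fails; recursion stops.
Total rows emitted: 6.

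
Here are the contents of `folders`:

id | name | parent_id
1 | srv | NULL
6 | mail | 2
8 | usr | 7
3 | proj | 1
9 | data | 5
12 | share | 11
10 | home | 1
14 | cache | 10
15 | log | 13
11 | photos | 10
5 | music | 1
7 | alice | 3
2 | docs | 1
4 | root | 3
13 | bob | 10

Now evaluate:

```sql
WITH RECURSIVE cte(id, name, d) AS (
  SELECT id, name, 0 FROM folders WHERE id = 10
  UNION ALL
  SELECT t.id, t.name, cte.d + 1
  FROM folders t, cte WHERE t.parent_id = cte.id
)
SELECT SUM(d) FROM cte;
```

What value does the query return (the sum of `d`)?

7

Base: id=10 (home) at d 0.
Iteration 1: rows with parent_id in {10} -> photos (id 11, d 1), bob (id 13, d 1), cache (id 14, d 1).
Iteration 2: rows with parent_id in {11,13,14} -> share (id 12, d 2), log (id 15, d 2).
Iteration 3: no rows with parent_id in {12,15}; recursion stops.
SUM(d) = 0 + 1 + 1 + 1 + 2 + 2 = 7.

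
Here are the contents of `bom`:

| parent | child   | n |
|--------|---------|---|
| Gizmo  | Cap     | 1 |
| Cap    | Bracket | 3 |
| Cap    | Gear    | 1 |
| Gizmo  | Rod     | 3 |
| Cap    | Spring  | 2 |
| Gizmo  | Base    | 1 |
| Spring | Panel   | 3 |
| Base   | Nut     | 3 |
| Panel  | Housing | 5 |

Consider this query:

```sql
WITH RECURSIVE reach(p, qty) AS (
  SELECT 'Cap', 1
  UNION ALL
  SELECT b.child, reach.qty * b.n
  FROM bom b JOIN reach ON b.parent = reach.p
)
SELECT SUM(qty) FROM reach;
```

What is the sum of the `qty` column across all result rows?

43

Base: (Cap, qty=1).
Iteration 1: components of {Cap} -> Bracket = 1*3 = 3, Gear = 1*1 = 1, Spring = 1*2 = 2.
Iteration 2: components of {Bracket,Gear,Spring} -> Panel = 2*3 = 6.
Iteration 3: components of {Panel} -> Housing = 6*5 = 30.
Iteration 4: no further components; recursion stops.
SUM(qty) = 1 + 3 + 1 + 2 + 6 + 30 = 43.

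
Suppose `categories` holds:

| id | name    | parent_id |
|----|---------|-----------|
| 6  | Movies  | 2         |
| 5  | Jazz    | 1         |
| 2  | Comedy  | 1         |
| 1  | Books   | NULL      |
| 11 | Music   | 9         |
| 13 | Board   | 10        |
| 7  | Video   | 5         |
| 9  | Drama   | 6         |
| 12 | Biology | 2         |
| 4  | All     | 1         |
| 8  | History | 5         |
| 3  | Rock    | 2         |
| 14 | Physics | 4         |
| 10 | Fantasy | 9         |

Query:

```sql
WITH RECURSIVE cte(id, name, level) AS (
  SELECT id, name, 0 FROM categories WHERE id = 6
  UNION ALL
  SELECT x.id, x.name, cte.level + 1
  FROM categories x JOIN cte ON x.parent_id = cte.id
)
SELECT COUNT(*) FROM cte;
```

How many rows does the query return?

5

Base: id=6 (Movies) at level 0.
Iteration 1: rows with parent_id in {6} -> Drama (id 9, level 1).
Iteration 2: rows with parent_id in {9} -> Fantasy (id 10, level 2), Music (id 11, level 2).
Iteration 3: rows with parent_id in {10,11} -> Board (id 13, level 3).
Iteration 4: no rows with parent_id in {13}; recursion stops.
Total rows emitted: 5.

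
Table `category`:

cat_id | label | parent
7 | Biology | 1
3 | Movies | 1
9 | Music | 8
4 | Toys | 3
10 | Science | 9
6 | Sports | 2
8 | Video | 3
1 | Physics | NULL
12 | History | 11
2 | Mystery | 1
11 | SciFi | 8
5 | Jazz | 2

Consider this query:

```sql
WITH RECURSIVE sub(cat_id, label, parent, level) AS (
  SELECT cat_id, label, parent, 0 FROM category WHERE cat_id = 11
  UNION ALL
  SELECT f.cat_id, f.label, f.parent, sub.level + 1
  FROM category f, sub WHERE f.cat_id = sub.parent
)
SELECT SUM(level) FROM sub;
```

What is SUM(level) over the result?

Base: cat_id=11 (SciFi), parent=8, level 0.
Iteration 1: join on cat_id=8 -> Video (id 8, parent=3, level 1).
Iteration 2: join on cat_id=3 -> Movies (id 3, parent=1, level 2).
Iteration 3: join on cat_id=1 -> Physics (id 1, parent=NULL, level 3).
Iteration 4: parent is NULL; no match; recursion stops.
SUM(level) = 0 + 1 + 2 + 3 = 6.

6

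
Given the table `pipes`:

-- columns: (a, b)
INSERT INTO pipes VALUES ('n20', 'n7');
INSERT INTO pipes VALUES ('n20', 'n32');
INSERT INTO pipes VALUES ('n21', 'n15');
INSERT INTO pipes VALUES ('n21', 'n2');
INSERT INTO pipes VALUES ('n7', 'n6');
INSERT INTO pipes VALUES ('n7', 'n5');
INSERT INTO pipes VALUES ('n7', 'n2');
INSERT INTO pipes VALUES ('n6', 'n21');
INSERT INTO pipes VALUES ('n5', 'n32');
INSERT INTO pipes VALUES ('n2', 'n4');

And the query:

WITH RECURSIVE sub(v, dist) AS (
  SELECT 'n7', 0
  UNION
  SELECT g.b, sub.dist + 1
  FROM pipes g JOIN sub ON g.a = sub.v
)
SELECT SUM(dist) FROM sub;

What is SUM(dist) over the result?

Base: (n7, dist=0).
Iteration 1: edges from {n7} -> (n2, dist=1), (n5, dist=1), (n6, dist=1).
Iteration 2: edges from {n2,n5,n6} -> (n21, dist=2), (n32, dist=2), (n4, dist=2).
Iteration 3: edges from {n21,n32,n4} -> (n15, dist=3), (n2, dist=3).
Iteration 4: edges from {n15,n2} -> (n4, dist=4).
Iteration 5: no outgoing edges from {n4}; recursion stops.
SUM(dist) = 0 + 1 + 1 + 1 + 2 + 2 + 2 + 3 + 3 + 4 = 19.

19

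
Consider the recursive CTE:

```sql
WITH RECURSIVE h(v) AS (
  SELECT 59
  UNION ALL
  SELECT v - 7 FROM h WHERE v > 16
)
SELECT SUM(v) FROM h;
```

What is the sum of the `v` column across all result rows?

276

Base: v=59.
Iteration 1: 59 > 16 holds -> v = 59 - 7 = 52.
Iteration 2: 52 > 16 holds -> v = 52 - 7 = 45.
Iteration 3: 45 > 16 holds -> v = 45 - 7 = 38.
Iteration 4: 38 > 16 holds -> v = 38 - 7 = 31.
Iteration 5: 31 > 16 holds -> v = 31 - 7 = 24.
Iteration 6: 24 > 16 holds -> v = 24 - 7 = 17.
Iteration 7: 17 > 16 holds -> v = 17 - 7 = 10.
Iteration 8: 10 > 16 fails; recursion stops.
SUM(v) = 59 + 52 + 45 + 38 + 31 + 24 + 17 + 10 = 276.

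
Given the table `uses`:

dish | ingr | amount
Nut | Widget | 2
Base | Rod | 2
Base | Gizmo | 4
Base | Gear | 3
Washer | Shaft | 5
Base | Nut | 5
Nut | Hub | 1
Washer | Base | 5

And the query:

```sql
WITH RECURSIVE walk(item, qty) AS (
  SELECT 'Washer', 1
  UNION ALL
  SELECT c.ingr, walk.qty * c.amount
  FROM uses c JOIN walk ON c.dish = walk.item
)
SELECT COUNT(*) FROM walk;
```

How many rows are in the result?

9

Base: (Washer, qty=1).
Iteration 1: components of {Washer} -> Base = 1*5 = 5, Shaft = 1*5 = 5.
Iteration 2: components of {Base,Shaft} -> Gear = 5*3 = 15, Gizmo = 5*4 = 20, Nut = 5*5 = 25, Rod = 5*2 = 10.
Iteration 3: components of {Gear,Gizmo,Nut,Rod} -> Hub = 25*1 = 25, Widget = 25*2 = 50.
Iteration 4: no further components; recursion stops.
Total rows emitted: 9.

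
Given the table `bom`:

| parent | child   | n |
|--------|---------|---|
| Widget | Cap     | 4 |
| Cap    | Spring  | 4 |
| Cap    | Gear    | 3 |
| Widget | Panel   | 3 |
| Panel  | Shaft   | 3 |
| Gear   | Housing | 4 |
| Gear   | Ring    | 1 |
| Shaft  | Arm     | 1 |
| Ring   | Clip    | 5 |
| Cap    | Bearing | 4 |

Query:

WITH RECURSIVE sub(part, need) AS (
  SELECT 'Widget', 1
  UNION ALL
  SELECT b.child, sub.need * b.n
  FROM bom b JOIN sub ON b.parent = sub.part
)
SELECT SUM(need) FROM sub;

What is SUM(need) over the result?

190

Base: (Widget, need=1).
Iteration 1: components of {Widget} -> Cap = 1*4 = 4, Panel = 1*3 = 3.
Iteration 2: components of {Cap,Panel} -> Bearing = 4*4 = 16, Gear = 4*3 = 12, Shaft = 3*3 = 9, Spring = 4*4 = 16.
Iteration 3: components of {Bearing,Gear,Shaft,Spring} -> Arm = 9*1 = 9, Housing = 12*4 = 48, Ring = 12*1 = 12.
Iteration 4: components of {Arm,Housing,Ring} -> Clip = 12*5 = 60.
Iteration 5: no further components; recursion stops.
SUM(need) = 1 + 4 + 3 + 16 + 12 + 16 + 9 + 48 + 12 + 9 + 60 = 190.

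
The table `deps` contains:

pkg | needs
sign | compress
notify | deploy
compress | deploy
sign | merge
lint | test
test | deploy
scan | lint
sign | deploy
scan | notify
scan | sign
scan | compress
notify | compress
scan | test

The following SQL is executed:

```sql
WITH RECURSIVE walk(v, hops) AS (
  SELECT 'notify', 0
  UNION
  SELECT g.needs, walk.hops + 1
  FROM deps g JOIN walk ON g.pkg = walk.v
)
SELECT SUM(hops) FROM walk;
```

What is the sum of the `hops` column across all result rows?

4

Base: (notify, hops=0).
Iteration 1: edges from {notify} -> (compress, hops=1), (deploy, hops=1).
Iteration 2: edges from {compress,deploy} -> (deploy, hops=2).
Iteration 3: no outgoing edges from {deploy}; recursion stops.
SUM(hops) = 0 + 1 + 1 + 2 = 4.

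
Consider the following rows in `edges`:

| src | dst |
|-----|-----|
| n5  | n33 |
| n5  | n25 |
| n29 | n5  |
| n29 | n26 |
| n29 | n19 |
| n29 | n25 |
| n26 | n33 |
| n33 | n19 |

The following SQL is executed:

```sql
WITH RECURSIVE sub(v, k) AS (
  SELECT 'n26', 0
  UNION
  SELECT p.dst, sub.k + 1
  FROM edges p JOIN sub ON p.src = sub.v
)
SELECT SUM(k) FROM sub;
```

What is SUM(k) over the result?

3

Base: (n26, k=0).
Iteration 1: edges from {n26} -> (n33, k=1).
Iteration 2: edges from {n33} -> (n19, k=2).
Iteration 3: no outgoing edges from {n19}; recursion stops.
SUM(k) = 0 + 1 + 2 = 3.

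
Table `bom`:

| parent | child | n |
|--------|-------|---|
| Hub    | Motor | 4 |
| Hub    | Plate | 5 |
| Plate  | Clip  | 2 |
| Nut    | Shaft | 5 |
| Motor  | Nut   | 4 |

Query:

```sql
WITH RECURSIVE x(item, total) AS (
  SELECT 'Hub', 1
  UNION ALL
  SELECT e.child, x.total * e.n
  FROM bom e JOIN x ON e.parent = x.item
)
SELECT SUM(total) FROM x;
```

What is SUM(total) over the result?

116

Base: (Hub, total=1).
Iteration 1: components of {Hub} -> Motor = 1*4 = 4, Plate = 1*5 = 5.
Iteration 2: components of {Motor,Plate} -> Clip = 5*2 = 10, Nut = 4*4 = 16.
Iteration 3: components of {Clip,Nut} -> Shaft = 16*5 = 80.
Iteration 4: no further components; recursion stops.
SUM(total) = 1 + 4 + 5 + 16 + 10 + 80 = 116.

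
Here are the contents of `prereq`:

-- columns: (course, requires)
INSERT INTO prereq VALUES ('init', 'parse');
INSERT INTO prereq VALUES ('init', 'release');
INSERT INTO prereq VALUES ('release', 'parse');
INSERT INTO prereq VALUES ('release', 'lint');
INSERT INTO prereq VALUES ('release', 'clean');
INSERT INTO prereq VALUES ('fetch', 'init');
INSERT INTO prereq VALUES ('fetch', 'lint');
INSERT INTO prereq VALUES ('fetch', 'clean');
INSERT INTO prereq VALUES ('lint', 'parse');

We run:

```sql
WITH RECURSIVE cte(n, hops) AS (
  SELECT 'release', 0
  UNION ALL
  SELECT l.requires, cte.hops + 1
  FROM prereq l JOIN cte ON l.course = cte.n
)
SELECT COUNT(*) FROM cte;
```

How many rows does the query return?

5

Base: (release, hops=0).
Iteration 1: edges from {release} -> (clean, hops=1), (lint, hops=1), (parse, hops=1).
Iteration 2: edges from {clean,lint,parse} -> (parse, hops=2).
Iteration 3: no outgoing edges from {parse}; recursion stops.
Total rows emitted: 5.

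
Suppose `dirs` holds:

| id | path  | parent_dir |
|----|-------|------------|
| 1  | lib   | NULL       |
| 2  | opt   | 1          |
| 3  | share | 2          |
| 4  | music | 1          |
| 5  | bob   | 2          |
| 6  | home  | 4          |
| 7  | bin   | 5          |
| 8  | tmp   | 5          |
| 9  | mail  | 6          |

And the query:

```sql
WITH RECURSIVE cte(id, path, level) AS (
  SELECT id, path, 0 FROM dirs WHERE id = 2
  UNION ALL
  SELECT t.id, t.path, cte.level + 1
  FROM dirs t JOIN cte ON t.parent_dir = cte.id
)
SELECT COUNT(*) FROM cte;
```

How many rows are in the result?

Base: id=2 (opt) at level 0.
Iteration 1: rows with parent_dir in {2} -> share (id 3, level 1), bob (id 5, level 1).
Iteration 2: rows with parent_dir in {3,5} -> bin (id 7, level 2), tmp (id 8, level 2).
Iteration 3: no rows with parent_dir in {7,8}; recursion stops.
Total rows emitted: 5.

5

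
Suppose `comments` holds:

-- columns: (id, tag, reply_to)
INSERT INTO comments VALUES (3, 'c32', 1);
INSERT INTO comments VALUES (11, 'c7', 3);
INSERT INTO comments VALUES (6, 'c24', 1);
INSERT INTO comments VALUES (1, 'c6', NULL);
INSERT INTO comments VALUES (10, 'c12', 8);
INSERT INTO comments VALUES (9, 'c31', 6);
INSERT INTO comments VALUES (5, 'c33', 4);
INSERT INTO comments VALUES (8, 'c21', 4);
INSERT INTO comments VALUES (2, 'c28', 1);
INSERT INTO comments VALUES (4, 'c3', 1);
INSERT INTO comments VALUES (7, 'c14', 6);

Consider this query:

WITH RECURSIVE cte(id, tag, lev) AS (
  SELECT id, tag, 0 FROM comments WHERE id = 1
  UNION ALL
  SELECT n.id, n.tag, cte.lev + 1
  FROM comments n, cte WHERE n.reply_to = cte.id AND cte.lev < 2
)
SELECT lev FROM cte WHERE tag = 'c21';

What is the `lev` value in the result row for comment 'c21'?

Base: id=1 (c6) at lev 0.
Iteration 1: rows with reply_to in {1} -> c28 (id 2, lev 1), c32 (id 3, lev 1), c3 (id 4, lev 1), c24 (id 6, lev 1).
Iteration 2: rows with reply_to in {2,3,4,6} -> c33 (id 5, lev 2), c14 (id 7, lev 2), c21 (id 8, lev 2), c31 (id 9, lev 2), c7 (id 11, lev 2).
Iteration 3: lev < 2 fails for all current rows; recursion stops.

2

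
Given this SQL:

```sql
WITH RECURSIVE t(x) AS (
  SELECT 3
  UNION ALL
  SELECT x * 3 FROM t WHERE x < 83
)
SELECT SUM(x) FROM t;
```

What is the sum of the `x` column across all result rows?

363

Base: x=3.
Iteration 1: 3 < 83 holds -> x = 3 * 3 = 9.
Iteration 2: 9 < 83 holds -> x = 9 * 3 = 27.
Iteration 3: 27 < 83 holds -> x = 27 * 3 = 81.
Iteration 4: 81 < 83 holds -> x = 81 * 3 = 243.
Iteration 5: 243 < 83 fails; recursion stops.
SUM(x) = 3 + 9 + 27 + 81 + 243 = 363.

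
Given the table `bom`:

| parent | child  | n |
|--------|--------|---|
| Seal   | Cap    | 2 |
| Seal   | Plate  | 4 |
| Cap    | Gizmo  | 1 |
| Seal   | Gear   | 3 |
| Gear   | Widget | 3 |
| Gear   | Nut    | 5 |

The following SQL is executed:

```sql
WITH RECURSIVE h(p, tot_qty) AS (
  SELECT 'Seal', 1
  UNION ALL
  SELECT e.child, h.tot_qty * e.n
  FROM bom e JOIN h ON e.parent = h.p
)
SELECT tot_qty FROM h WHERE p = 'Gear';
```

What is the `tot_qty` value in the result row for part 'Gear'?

3

Base: (Seal, tot_qty=1).
Iteration 1: components of {Seal} -> Cap = 1*2 = 2, Gear = 1*3 = 3, Plate = 1*4 = 4.
Iteration 2: components of {Cap,Gear,Plate} -> Gizmo = 2*1 = 2, Nut = 3*5 = 15, Widget = 3*3 = 9.
Iteration 3: no further components; recursion stops.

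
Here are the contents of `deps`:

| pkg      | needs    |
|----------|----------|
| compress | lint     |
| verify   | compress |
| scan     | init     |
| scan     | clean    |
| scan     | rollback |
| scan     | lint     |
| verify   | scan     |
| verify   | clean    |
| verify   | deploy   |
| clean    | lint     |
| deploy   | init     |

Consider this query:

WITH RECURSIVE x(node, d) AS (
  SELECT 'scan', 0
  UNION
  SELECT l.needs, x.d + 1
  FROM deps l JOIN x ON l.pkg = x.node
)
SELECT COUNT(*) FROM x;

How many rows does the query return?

Base: (scan, d=0).
Iteration 1: edges from {scan} -> (clean, d=1), (init, d=1), (lint, d=1), (rollback, d=1).
Iteration 2: edges from {clean,init,lint,rollback} -> (lint, d=2).
Iteration 3: no outgoing edges from {lint}; recursion stops.
Total rows emitted: 6.

6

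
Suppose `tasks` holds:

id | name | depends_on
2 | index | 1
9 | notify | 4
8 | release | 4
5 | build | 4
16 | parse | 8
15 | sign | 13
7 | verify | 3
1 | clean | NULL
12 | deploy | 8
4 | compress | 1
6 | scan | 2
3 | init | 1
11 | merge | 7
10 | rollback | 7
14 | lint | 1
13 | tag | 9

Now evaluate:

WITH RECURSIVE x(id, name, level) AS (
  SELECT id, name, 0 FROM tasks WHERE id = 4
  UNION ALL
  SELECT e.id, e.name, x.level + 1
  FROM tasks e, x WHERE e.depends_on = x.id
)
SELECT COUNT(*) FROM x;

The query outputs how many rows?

8

Base: id=4 (compress) at level 0.
Iteration 1: rows with depends_on in {4} -> build (id 5, level 1), release (id 8, level 1), notify (id 9, level 1).
Iteration 2: rows with depends_on in {5,8,9} -> deploy (id 12, level 2), tag (id 13, level 2), parse (id 16, level 2).
Iteration 3: rows with depends_on in {12,13,16} -> sign (id 15, level 3).
Iteration 4: no rows with depends_on in {15}; recursion stops.
Total rows emitted: 8.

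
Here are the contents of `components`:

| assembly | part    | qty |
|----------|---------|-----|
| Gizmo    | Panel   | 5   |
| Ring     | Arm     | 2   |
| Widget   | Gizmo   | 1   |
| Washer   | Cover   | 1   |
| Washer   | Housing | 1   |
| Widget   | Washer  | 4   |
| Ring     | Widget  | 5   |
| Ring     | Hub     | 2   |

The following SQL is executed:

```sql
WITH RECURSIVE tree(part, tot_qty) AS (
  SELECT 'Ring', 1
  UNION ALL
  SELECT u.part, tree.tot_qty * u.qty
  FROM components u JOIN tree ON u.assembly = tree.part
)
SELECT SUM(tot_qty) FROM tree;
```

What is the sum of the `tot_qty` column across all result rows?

Base: (Ring, tot_qty=1).
Iteration 1: components of {Ring} -> Arm = 1*2 = 2, Hub = 1*2 = 2, Widget = 1*5 = 5.
Iteration 2: components of {Arm,Hub,Widget} -> Gizmo = 5*1 = 5, Washer = 5*4 = 20.
Iteration 3: components of {Gizmo,Washer} -> Cover = 20*1 = 20, Housing = 20*1 = 20, Panel = 5*5 = 25.
Iteration 4: no further components; recursion stops.
SUM(tot_qty) = 1 + 5 + 2 + 2 + 5 + 20 + 25 + 20 + 20 = 100.

100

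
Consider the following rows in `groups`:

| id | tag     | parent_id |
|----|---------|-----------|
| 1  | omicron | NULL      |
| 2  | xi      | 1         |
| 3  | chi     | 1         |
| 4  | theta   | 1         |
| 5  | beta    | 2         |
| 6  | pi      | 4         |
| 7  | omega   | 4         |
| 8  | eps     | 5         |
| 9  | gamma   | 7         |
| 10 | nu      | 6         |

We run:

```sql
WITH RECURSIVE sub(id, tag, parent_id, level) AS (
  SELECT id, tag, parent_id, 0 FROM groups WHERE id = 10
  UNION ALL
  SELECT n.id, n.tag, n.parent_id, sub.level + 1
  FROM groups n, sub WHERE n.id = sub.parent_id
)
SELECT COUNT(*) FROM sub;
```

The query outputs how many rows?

Base: id=10 (nu), parent_id=6, level 0.
Iteration 1: join on id=6 -> pi (id 6, parent_id=4, level 1).
Iteration 2: join on id=4 -> theta (id 4, parent_id=1, level 2).
Iteration 3: join on id=1 -> omicron (id 1, parent_id=NULL, level 3).
Iteration 4: parent_id is NULL; no match; recursion stops.
Total rows emitted: 4.

4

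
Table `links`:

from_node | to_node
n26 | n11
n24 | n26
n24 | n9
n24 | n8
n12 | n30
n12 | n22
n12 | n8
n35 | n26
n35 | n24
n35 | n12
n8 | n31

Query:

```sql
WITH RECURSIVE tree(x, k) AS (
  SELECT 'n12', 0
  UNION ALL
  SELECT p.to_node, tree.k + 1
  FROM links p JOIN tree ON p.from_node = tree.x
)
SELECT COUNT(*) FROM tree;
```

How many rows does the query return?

5

Base: (n12, k=0).
Iteration 1: edges from {n12} -> (n22, k=1), (n30, k=1), (n8, k=1).
Iteration 2: edges from {n22,n30,n8} -> (n31, k=2).
Iteration 3: no outgoing edges from {n31}; recursion stops.
Total rows emitted: 5.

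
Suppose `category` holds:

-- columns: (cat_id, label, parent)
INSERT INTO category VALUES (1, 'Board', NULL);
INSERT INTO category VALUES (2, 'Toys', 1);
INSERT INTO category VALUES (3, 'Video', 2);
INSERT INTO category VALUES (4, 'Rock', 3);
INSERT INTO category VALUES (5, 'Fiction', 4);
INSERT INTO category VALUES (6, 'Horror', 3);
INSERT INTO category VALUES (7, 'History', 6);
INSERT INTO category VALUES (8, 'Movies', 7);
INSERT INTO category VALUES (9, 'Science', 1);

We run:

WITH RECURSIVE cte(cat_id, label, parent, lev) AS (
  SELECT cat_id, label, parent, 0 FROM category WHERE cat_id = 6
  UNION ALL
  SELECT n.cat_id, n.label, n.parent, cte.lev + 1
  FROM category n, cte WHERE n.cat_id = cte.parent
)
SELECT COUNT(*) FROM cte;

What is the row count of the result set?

Base: cat_id=6 (Horror), parent=3, lev 0.
Iteration 1: join on cat_id=3 -> Video (id 3, parent=2, lev 1).
Iteration 2: join on cat_id=2 -> Toys (id 2, parent=1, lev 2).
Iteration 3: join on cat_id=1 -> Board (id 1, parent=NULL, lev 3).
Iteration 4: parent is NULL; no match; recursion stops.
Total rows emitted: 4.

4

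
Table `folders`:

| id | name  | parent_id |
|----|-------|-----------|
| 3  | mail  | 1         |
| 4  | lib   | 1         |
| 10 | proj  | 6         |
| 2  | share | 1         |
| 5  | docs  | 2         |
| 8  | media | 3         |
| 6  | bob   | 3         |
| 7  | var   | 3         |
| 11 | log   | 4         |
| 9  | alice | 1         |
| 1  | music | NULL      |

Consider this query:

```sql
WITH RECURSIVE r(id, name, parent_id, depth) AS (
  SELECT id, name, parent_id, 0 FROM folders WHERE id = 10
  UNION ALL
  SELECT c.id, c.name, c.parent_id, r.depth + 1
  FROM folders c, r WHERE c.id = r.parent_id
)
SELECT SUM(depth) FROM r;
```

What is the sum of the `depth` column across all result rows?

6

Base: id=10 (proj), parent_id=6, depth 0.
Iteration 1: join on id=6 -> bob (id 6, parent_id=3, depth 1).
Iteration 2: join on id=3 -> mail (id 3, parent_id=1, depth 2).
Iteration 3: join on id=1 -> music (id 1, parent_id=NULL, depth 3).
Iteration 4: parent_id is NULL; no match; recursion stops.
SUM(depth) = 0 + 1 + 2 + 3 = 6.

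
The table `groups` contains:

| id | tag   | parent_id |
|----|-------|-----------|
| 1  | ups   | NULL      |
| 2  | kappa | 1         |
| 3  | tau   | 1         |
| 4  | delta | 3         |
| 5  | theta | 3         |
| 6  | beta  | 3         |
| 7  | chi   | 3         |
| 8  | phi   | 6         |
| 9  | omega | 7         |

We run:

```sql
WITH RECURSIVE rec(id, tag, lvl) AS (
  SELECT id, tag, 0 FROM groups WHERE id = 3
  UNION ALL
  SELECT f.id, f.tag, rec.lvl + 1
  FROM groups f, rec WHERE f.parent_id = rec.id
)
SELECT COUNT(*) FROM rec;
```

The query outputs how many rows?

7

Base: id=3 (tau) at lvl 0.
Iteration 1: rows with parent_id in {3} -> delta (id 4, lvl 1), theta (id 5, lvl 1), beta (id 6, lvl 1), chi (id 7, lvl 1).
Iteration 2: rows with parent_id in {4,5,6,7} -> phi (id 8, lvl 2), omega (id 9, lvl 2).
Iteration 3: no rows with parent_id in {8,9}; recursion stops.
Total rows emitted: 7.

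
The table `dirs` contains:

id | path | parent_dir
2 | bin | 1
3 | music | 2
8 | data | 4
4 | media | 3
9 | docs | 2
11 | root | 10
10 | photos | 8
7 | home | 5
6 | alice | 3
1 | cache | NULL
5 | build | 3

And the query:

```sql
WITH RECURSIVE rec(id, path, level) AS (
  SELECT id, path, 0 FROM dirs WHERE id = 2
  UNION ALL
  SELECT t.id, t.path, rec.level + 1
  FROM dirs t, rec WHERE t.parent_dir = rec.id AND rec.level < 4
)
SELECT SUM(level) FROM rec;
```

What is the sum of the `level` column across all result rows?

Base: id=2 (bin) at level 0.
Iteration 1: rows with parent_dir in {2} -> music (id 3, level 1), docs (id 9, level 1).
Iteration 2: rows with parent_dir in {3,9} -> media (id 4, level 2), build (id 5, level 2), alice (id 6, level 2).
Iteration 3: rows with parent_dir in {4,5,6} -> home (id 7, level 3), data (id 8, level 3).
Iteration 4: rows with parent_dir in {7,8} -> photos (id 10, level 4).
Iteration 5: level < 4 fails for all current rows; recursion stops.
SUM(level) = 0 + 1 + 1 + 2 + 2 + 2 + 3 + 3 + 4 = 18.

18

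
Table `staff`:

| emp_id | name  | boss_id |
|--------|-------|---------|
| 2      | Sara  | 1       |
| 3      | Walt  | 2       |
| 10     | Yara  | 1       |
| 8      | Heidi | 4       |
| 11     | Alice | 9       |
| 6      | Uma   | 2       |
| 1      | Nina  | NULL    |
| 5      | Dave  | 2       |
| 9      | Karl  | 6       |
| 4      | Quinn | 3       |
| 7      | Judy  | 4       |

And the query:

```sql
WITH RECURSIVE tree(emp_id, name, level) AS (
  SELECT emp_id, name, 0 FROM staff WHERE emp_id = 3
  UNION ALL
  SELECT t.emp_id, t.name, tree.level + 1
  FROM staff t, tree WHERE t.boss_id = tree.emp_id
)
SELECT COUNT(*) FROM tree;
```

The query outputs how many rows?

4

Base: emp_id=3 (Walt) at level 0.
Iteration 1: rows with boss_id in {3} -> Quinn (id 4, level 1).
Iteration 2: rows with boss_id in {4} -> Judy (id 7, level 2), Heidi (id 8, level 2).
Iteration 3: no rows with boss_id in {7,8}; recursion stops.
Total rows emitted: 4.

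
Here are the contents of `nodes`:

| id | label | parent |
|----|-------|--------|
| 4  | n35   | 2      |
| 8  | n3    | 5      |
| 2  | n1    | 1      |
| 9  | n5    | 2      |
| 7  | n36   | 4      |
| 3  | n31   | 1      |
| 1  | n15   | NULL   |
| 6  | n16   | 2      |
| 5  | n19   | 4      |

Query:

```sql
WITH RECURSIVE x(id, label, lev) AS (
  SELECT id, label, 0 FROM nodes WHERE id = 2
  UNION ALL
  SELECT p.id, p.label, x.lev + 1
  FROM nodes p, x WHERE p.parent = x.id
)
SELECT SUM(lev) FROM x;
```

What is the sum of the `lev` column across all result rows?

10

Base: id=2 (n1) at lev 0.
Iteration 1: rows with parent in {2} -> n35 (id 4, lev 1), n16 (id 6, lev 1), n5 (id 9, lev 1).
Iteration 2: rows with parent in {4,6,9} -> n19 (id 5, lev 2), n36 (id 7, lev 2).
Iteration 3: rows with parent in {5,7} -> n3 (id 8, lev 3).
Iteration 4: no rows with parent in {8}; recursion stops.
SUM(lev) = 0 + 1 + 1 + 1 + 2 + 2 + 3 = 10.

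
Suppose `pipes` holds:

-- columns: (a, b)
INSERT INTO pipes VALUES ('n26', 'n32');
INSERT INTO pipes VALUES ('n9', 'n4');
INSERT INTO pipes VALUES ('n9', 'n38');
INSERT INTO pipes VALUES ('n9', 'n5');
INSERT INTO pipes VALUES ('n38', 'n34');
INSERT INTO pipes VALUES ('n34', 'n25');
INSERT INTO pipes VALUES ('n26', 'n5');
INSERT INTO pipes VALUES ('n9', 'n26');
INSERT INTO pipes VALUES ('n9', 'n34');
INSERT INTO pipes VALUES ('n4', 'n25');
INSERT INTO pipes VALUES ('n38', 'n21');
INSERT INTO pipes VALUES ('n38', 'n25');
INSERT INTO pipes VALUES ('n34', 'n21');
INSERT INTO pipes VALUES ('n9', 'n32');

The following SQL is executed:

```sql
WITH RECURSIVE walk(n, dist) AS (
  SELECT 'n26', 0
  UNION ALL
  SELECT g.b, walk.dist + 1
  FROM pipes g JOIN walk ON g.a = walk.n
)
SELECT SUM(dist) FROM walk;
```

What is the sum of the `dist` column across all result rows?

Base: (n26, dist=0).
Iteration 1: edges from {n26} -> (n32, dist=1), (n5, dist=1).
Iteration 2: no outgoing edges from {n32,n5}; recursion stops.
SUM(dist) = 0 + 1 + 1 = 2.

2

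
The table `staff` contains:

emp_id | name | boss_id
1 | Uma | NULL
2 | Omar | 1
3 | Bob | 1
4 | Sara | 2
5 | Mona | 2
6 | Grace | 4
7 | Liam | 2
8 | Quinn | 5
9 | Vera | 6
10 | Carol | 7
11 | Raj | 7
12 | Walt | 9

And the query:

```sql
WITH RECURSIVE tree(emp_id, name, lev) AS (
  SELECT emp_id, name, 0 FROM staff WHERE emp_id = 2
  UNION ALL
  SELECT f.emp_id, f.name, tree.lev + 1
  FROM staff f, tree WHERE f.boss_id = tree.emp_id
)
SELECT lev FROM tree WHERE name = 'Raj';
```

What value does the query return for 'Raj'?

Base: emp_id=2 (Omar) at lev 0.
Iteration 1: rows with boss_id in {2} -> Sara (id 4, lev 1), Mona (id 5, lev 1), Liam (id 7, lev 1).
Iteration 2: rows with boss_id in {4,5,7} -> Grace (id 6, lev 2), Quinn (id 8, lev 2), Carol (id 10, lev 2), Raj (id 11, lev 2).
Iteration 3: rows with boss_id in {6,8,10,11} -> Vera (id 9, lev 3).
Iteration 4: rows with boss_id in {9} -> Walt (id 12, lev 4).
Iteration 5: no rows with boss_id in {12}; recursion stops.

2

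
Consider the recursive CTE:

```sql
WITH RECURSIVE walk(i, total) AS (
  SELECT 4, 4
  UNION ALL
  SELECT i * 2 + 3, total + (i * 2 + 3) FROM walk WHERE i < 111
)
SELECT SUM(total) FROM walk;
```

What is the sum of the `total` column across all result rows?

777

Base: i=4, total=4.
Iteration 1: 4 < 111 holds -> i = 4 * 2 + 3 = 11, total = 4 + 11 = 15.
Iteration 2: 11 < 111 holds -> i = 11 * 2 + 3 = 25, total = 15 + 25 = 40.
Iteration 3: 25 < 111 holds -> i = 25 * 2 + 3 = 53, total = 40 + 53 = 93.
Iteration 4: 53 < 111 holds -> i = 53 * 2 + 3 = 109, total = 93 + 109 = 202.
Iteration 5: 109 < 111 holds -> i = 109 * 2 + 3 = 221, total = 202 + 221 = 423.
Iteration 6: 221 < 111 fails; recursion stops.
SUM(total) = 4 + 15 + 40 + 93 + 202 + 423 = 777.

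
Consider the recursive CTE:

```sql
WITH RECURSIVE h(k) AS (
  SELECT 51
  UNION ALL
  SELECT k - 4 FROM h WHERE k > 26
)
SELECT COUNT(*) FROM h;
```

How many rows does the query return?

8

Base: k=51.
Iteration 1: 51 > 26 holds -> k = 51 - 4 = 47.
Iteration 2: 47 > 26 holds -> k = 47 - 4 = 43.
Iteration 3: 43 > 26 holds -> k = 43 - 4 = 39.
Iteration 4: 39 > 26 holds -> k = 39 - 4 = 35.
Iteration 5: 35 > 26 holds -> k = 35 - 4 = 31.
Iteration 6: 31 > 26 holds -> k = 31 - 4 = 27.
Iteration 7: 27 > 26 holds -> k = 27 - 4 = 23.
Iteration 8: 23 > 26 fails; recursion stops.
Total rows emitted: 8.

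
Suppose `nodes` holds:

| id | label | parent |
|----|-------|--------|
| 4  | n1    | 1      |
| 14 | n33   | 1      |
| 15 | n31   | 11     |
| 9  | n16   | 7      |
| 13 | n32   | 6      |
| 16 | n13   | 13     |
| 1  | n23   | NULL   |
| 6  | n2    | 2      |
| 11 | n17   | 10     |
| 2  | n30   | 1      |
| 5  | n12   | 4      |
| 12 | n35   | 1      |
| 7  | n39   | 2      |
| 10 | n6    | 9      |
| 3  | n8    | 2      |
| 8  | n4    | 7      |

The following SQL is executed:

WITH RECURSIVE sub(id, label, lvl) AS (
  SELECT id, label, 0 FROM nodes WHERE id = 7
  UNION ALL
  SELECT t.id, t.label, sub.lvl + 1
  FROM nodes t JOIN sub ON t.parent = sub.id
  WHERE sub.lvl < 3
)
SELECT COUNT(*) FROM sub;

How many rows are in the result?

Base: id=7 (n39) at lvl 0.
Iteration 1: rows with parent in {7} -> n4 (id 8, lvl 1), n16 (id 9, lvl 1).
Iteration 2: rows with parent in {8,9} -> n6 (id 10, lvl 2).
Iteration 3: rows with parent in {10} -> n17 (id 11, lvl 3).
Iteration 4: lvl < 3 fails for all current rows; recursion stops.
Total rows emitted: 5.

5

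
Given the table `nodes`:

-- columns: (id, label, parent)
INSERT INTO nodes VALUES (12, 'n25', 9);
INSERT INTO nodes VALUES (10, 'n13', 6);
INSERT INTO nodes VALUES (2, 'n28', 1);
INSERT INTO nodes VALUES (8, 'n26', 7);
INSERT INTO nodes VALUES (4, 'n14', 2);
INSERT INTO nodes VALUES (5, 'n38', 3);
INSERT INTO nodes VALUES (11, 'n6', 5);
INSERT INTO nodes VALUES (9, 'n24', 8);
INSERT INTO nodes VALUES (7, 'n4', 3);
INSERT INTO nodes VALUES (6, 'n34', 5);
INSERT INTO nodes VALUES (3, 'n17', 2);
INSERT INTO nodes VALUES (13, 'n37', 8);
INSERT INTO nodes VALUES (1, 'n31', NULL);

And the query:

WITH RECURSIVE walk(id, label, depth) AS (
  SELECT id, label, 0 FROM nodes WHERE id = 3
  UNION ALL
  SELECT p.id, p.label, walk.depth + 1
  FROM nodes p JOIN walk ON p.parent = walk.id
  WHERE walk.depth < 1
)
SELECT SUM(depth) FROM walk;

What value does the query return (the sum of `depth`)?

Base: id=3 (n17) at depth 0.
Iteration 1: rows with parent in {3} -> n38 (id 5, depth 1), n4 (id 7, depth 1).
Iteration 2: depth < 1 fails for all current rows; recursion stops.
SUM(depth) = 0 + 1 + 1 = 2.

2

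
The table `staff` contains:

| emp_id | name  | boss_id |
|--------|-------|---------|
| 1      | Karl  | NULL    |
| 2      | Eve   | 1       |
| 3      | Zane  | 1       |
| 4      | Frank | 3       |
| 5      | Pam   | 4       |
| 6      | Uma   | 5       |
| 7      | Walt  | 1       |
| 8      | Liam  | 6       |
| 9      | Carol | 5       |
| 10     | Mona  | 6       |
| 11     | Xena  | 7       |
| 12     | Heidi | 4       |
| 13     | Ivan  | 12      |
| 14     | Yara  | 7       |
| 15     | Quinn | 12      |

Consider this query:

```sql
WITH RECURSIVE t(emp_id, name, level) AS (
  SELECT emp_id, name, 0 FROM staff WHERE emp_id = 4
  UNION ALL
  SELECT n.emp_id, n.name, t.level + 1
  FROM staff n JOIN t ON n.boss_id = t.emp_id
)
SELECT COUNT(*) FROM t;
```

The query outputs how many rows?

Base: emp_id=4 (Frank) at level 0.
Iteration 1: rows with boss_id in {4} -> Pam (id 5, level 1), Heidi (id 12, level 1).
Iteration 2: rows with boss_id in {5,12} -> Uma (id 6, level 2), Carol (id 9, level 2), Ivan (id 13, level 2), Quinn (id 15, level 2).
Iteration 3: rows with boss_id in {6,9,13,15} -> Liam (id 8, level 3), Mona (id 10, level 3).
Iteration 4: no rows with boss_id in {8,10}; recursion stops.
Total rows emitted: 9.

9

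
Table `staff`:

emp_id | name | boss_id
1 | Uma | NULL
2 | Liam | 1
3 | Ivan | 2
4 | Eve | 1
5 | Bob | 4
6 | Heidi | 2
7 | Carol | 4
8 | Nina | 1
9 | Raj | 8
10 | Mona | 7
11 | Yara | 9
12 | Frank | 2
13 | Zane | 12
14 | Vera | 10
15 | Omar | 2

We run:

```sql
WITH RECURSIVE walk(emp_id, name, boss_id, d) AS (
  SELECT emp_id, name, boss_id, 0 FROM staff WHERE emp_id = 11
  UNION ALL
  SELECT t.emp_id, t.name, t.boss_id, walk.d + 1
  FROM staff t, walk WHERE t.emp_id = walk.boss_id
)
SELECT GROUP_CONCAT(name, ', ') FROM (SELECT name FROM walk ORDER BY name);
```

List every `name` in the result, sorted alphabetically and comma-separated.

Nina, Raj, Uma, Yara

Base: emp_id=11 (Yara), boss_id=9, d 0.
Iteration 1: join on emp_id=9 -> Raj (id 9, boss_id=8, d 1).
Iteration 2: join on emp_id=8 -> Nina (id 8, boss_id=1, d 2).
Iteration 3: join on emp_id=1 -> Uma (id 1, boss_id=NULL, d 3).
Iteration 4: boss_id is NULL; no match; recursion stops.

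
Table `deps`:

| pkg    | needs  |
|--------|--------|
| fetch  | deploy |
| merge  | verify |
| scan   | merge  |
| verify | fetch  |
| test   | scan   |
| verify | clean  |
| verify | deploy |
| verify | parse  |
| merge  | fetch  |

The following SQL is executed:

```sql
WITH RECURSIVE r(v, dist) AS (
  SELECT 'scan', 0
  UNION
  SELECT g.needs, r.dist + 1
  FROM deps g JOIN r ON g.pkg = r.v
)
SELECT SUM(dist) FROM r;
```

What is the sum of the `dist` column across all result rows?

Base: (scan, dist=0).
Iteration 1: edges from {scan} -> (merge, dist=1).
Iteration 2: edges from {merge} -> (fetch, dist=2), (verify, dist=2).
Iteration 3: edges from {fetch,verify} -> (clean, dist=3), (deploy, dist=3), (fetch, dist=3), (parse, dist=3). [UNION drops 1 duplicate row(s)]
Iteration 4: edges from {clean,deploy,fetch,parse} -> (deploy, dist=4).
Iteration 5: no outgoing edges from {deploy}; recursion stops.
SUM(dist) = 0 + 1 + 2 + 2 + 3 + 3 + 3 + 3 + 4 = 21.

21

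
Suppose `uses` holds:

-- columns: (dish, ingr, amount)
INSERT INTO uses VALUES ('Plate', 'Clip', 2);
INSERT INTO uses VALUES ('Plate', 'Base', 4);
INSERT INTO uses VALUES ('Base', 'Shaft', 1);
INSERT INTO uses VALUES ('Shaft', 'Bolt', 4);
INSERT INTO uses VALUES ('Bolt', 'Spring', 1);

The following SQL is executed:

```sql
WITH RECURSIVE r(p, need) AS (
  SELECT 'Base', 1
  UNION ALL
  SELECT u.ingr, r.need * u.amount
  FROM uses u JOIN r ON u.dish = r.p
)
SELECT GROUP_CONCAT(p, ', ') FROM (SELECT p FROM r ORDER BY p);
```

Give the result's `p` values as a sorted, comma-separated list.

Base, Bolt, Shaft, Spring

Base: (Base, need=1).
Iteration 1: components of {Base} -> Shaft = 1*1 = 1.
Iteration 2: components of {Shaft} -> Bolt = 1*4 = 4.
Iteration 3: components of {Bolt} -> Spring = 4*1 = 4.
Iteration 4: no further components; recursion stops.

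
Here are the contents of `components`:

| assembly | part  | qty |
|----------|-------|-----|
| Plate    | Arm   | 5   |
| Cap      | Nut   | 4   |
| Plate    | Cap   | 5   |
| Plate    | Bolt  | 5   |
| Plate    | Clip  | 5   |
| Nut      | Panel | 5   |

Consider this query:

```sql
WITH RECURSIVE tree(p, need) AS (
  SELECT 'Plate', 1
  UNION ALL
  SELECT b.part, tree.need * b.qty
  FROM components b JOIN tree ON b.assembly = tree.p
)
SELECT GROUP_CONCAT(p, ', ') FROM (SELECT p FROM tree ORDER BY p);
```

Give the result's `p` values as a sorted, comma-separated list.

Base: (Plate, need=1).
Iteration 1: components of {Plate} -> Arm = 1*5 = 5, Bolt = 1*5 = 5, Cap = 1*5 = 5, Clip = 1*5 = 5.
Iteration 2: components of {Arm,Bolt,Cap,Clip} -> Nut = 5*4 = 20.
Iteration 3: components of {Nut} -> Panel = 20*5 = 100.
Iteration 4: no further components; recursion stops.

Arm, Bolt, Cap, Clip, Nut, Panel, Plate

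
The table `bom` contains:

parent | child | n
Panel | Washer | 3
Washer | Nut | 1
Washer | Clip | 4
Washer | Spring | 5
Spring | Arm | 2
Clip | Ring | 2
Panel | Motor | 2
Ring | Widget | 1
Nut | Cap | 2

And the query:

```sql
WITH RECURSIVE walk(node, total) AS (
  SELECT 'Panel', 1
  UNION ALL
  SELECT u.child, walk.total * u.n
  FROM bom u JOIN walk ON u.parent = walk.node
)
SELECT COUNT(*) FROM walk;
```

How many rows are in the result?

10

Base: (Panel, total=1).
Iteration 1: components of {Panel} -> Motor = 1*2 = 2, Washer = 1*3 = 3.
Iteration 2: components of {Motor,Washer} -> Clip = 3*4 = 12, Nut = 3*1 = 3, Spring = 3*5 = 15.
Iteration 3: components of {Clip,Nut,Spring} -> Arm = 15*2 = 30, Cap = 3*2 = 6, Ring = 12*2 = 24.
Iteration 4: components of {Arm,Cap,Ring} -> Widget = 24*1 = 24.
Iteration 5: no further components; recursion stops.
Total rows emitted: 10.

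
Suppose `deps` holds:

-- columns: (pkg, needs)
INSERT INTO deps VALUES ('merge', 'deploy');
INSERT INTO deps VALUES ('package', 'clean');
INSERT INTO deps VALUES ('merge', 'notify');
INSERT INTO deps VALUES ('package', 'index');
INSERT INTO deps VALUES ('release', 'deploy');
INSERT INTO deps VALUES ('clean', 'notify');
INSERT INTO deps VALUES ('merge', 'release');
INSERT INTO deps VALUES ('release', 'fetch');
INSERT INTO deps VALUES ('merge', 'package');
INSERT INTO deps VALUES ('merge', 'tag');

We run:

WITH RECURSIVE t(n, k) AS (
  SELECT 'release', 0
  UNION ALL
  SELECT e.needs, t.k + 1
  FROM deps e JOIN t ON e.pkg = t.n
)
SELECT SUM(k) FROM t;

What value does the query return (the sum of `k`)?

Base: (release, k=0).
Iteration 1: edges from {release} -> (deploy, k=1), (fetch, k=1).
Iteration 2: no outgoing edges from {deploy,fetch}; recursion stops.
SUM(k) = 0 + 1 + 1 = 2.

2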